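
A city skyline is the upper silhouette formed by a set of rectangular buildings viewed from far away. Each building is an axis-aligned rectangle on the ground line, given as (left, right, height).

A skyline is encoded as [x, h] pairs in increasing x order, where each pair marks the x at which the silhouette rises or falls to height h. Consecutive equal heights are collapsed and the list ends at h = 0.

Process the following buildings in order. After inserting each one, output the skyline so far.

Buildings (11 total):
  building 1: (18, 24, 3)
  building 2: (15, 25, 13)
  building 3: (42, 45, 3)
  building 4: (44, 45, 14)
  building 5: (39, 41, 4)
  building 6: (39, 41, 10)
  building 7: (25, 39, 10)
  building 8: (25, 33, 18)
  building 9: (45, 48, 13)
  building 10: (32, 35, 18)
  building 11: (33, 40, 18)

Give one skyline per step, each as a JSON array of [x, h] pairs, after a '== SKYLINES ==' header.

== SKYLINES ==
[[18,3],[24,0]]
[[15,13],[25,0]]
[[15,13],[25,0],[42,3],[45,0]]
[[15,13],[25,0],[42,3],[44,14],[45,0]]
[[15,13],[25,0],[39,4],[41,0],[42,3],[44,14],[45,0]]
[[15,13],[25,0],[39,10],[41,0],[42,3],[44,14],[45,0]]
[[15,13],[25,10],[41,0],[42,3],[44,14],[45,0]]
[[15,13],[25,18],[33,10],[41,0],[42,3],[44,14],[45,0]]
[[15,13],[25,18],[33,10],[41,0],[42,3],[44,14],[45,13],[48,0]]
[[15,13],[25,18],[35,10],[41,0],[42,3],[44,14],[45,13],[48,0]]
[[15,13],[25,18],[40,10],[41,0],[42,3],[44,14],[45,13],[48,0]]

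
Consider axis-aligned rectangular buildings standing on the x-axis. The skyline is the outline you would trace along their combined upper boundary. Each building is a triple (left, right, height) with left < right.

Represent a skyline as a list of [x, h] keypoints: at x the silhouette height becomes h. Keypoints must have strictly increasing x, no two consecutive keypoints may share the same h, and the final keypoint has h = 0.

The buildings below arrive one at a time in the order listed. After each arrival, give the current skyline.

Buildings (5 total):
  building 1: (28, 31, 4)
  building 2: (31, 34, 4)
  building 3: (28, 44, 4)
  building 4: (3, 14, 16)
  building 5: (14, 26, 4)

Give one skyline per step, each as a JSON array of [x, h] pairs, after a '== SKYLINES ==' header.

== SKYLINES ==
[[28,4],[31,0]]
[[28,4],[34,0]]
[[28,4],[44,0]]
[[3,16],[14,0],[28,4],[44,0]]
[[3,16],[14,4],[26,0],[28,4],[44,0]]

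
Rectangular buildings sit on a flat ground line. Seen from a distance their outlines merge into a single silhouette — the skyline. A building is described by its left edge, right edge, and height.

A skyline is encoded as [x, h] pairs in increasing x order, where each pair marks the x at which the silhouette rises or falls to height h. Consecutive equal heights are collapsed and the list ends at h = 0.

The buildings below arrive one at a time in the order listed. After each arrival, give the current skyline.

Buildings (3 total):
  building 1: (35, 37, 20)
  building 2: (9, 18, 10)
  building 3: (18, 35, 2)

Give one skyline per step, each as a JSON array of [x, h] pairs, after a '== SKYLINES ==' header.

== SKYLINES ==
[[35,20],[37,0]]
[[9,10],[18,0],[35,20],[37,0]]
[[9,10],[18,2],[35,20],[37,0]]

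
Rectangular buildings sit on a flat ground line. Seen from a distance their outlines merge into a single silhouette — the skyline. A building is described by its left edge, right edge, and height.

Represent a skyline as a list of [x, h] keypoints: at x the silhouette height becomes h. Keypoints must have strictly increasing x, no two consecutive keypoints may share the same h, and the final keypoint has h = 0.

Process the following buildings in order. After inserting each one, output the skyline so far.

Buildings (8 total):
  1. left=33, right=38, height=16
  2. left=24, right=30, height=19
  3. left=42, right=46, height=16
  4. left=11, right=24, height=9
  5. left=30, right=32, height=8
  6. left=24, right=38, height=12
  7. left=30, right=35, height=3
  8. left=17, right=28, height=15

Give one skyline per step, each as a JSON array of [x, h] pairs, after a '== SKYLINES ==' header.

== SKYLINES ==
[[33,16],[38,0]]
[[24,19],[30,0],[33,16],[38,0]]
[[24,19],[30,0],[33,16],[38,0],[42,16],[46,0]]
[[11,9],[24,19],[30,0],[33,16],[38,0],[42,16],[46,0]]
[[11,9],[24,19],[30,8],[32,0],[33,16],[38,0],[42,16],[46,0]]
[[11,9],[24,19],[30,12],[33,16],[38,0],[42,16],[46,0]]
[[11,9],[24,19],[30,12],[33,16],[38,0],[42,16],[46,0]]
[[11,9],[17,15],[24,19],[30,12],[33,16],[38,0],[42,16],[46,0]]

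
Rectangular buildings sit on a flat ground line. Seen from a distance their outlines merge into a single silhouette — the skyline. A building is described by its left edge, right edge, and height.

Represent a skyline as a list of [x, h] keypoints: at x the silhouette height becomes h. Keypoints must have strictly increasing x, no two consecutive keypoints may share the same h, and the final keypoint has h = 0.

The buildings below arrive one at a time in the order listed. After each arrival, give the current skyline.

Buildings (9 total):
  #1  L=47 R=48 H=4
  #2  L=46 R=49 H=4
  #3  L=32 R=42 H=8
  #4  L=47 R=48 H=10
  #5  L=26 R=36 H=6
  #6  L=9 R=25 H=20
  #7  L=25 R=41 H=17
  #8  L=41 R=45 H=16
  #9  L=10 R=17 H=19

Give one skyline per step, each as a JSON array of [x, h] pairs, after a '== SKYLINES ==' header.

== SKYLINES ==
[[47,4],[48,0]]
[[46,4],[49,0]]
[[32,8],[42,0],[46,4],[49,0]]
[[32,8],[42,0],[46,4],[47,10],[48,4],[49,0]]
[[26,6],[32,8],[42,0],[46,4],[47,10],[48,4],[49,0]]
[[9,20],[25,0],[26,6],[32,8],[42,0],[46,4],[47,10],[48,4],[49,0]]
[[9,20],[25,17],[41,8],[42,0],[46,4],[47,10],[48,4],[49,0]]
[[9,20],[25,17],[41,16],[45,0],[46,4],[47,10],[48,4],[49,0]]
[[9,20],[25,17],[41,16],[45,0],[46,4],[47,10],[48,4],[49,0]]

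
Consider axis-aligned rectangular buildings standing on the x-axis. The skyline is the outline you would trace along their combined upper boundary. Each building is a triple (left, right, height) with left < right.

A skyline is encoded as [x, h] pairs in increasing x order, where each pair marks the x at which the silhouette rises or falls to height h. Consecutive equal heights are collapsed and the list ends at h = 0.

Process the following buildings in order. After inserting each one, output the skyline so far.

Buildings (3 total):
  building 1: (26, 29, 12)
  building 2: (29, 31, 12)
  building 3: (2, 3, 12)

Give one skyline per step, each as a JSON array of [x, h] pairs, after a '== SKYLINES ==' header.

== SKYLINES ==
[[26,12],[29,0]]
[[26,12],[31,0]]
[[2,12],[3,0],[26,12],[31,0]]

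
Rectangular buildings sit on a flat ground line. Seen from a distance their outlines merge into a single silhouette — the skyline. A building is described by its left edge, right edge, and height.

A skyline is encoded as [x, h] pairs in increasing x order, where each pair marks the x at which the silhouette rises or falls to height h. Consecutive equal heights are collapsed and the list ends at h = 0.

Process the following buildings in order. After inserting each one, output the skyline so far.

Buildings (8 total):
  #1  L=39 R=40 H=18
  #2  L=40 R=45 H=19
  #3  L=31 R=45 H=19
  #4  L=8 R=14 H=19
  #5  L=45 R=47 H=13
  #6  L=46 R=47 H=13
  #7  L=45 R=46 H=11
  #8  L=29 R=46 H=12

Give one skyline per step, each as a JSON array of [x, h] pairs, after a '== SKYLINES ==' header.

== SKYLINES ==
[[39,18],[40,0]]
[[39,18],[40,19],[45,0]]
[[31,19],[45,0]]
[[8,19],[14,0],[31,19],[45,0]]
[[8,19],[14,0],[31,19],[45,13],[47,0]]
[[8,19],[14,0],[31,19],[45,13],[47,0]]
[[8,19],[14,0],[31,19],[45,13],[47,0]]
[[8,19],[14,0],[29,12],[31,19],[45,13],[47,0]]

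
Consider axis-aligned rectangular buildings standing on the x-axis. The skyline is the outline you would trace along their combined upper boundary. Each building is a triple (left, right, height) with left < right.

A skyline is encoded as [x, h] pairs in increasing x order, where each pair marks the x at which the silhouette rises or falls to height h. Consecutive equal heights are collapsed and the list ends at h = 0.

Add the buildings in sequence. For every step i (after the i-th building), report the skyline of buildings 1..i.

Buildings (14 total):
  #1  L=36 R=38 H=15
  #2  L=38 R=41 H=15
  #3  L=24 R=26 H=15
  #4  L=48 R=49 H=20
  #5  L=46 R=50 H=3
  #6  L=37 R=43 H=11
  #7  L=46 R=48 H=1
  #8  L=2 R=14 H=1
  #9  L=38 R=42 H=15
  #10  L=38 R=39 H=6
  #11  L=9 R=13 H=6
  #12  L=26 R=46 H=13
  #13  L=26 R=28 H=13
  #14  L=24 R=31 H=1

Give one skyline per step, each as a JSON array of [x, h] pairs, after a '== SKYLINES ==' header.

== SKYLINES ==
[[36,15],[38,0]]
[[36,15],[41,0]]
[[24,15],[26,0],[36,15],[41,0]]
[[24,15],[26,0],[36,15],[41,0],[48,20],[49,0]]
[[24,15],[26,0],[36,15],[41,0],[46,3],[48,20],[49,3],[50,0]]
[[24,15],[26,0],[36,15],[41,11],[43,0],[46,3],[48,20],[49,3],[50,0]]
[[24,15],[26,0],[36,15],[41,11],[43,0],[46,3],[48,20],[49,3],[50,0]]
[[2,1],[14,0],[24,15],[26,0],[36,15],[41,11],[43,0],[46,3],[48,20],[49,3],[50,0]]
[[2,1],[14,0],[24,15],[26,0],[36,15],[42,11],[43,0],[46,3],[48,20],[49,3],[50,0]]
[[2,1],[14,0],[24,15],[26,0],[36,15],[42,11],[43,0],[46,3],[48,20],[49,3],[50,0]]
[[2,1],[9,6],[13,1],[14,0],[24,15],[26,0],[36,15],[42,11],[43,0],[46,3],[48,20],[49,3],[50,0]]
[[2,1],[9,6],[13,1],[14,0],[24,15],[26,13],[36,15],[42,13],[46,3],[48,20],[49,3],[50,0]]
[[2,1],[9,6],[13,1],[14,0],[24,15],[26,13],[36,15],[42,13],[46,3],[48,20],[49,3],[50,0]]
[[2,1],[9,6],[13,1],[14,0],[24,15],[26,13],[36,15],[42,13],[46,3],[48,20],[49,3],[50,0]]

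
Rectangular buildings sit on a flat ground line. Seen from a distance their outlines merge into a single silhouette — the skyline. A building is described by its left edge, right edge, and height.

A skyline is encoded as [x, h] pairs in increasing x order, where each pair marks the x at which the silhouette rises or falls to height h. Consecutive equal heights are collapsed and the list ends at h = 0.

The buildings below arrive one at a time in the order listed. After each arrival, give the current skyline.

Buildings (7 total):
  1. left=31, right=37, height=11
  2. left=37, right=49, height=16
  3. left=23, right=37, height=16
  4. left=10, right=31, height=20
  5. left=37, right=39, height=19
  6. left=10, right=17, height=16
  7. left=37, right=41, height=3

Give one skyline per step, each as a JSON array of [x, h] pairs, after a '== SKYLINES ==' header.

== SKYLINES ==
[[31,11],[37,0]]
[[31,11],[37,16],[49,0]]
[[23,16],[49,0]]
[[10,20],[31,16],[49,0]]
[[10,20],[31,16],[37,19],[39,16],[49,0]]
[[10,20],[31,16],[37,19],[39,16],[49,0]]
[[10,20],[31,16],[37,19],[39,16],[49,0]]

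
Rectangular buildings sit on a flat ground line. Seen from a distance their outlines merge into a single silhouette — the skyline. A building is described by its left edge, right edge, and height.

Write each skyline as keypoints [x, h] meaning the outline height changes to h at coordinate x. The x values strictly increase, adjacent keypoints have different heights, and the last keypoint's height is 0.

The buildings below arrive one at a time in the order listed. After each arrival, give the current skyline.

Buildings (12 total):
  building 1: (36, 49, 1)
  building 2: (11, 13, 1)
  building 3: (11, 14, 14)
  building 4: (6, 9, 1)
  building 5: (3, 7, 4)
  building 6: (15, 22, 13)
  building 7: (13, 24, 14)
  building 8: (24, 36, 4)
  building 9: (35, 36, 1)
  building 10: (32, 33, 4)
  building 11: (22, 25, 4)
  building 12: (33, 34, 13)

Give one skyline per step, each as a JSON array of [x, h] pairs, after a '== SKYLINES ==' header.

== SKYLINES ==
[[36,1],[49,0]]
[[11,1],[13,0],[36,1],[49,0]]
[[11,14],[14,0],[36,1],[49,0]]
[[6,1],[9,0],[11,14],[14,0],[36,1],[49,0]]
[[3,4],[7,1],[9,0],[11,14],[14,0],[36,1],[49,0]]
[[3,4],[7,1],[9,0],[11,14],[14,0],[15,13],[22,0],[36,1],[49,0]]
[[3,4],[7,1],[9,0],[11,14],[24,0],[36,1],[49,0]]
[[3,4],[7,1],[9,0],[11,14],[24,4],[36,1],[49,0]]
[[3,4],[7,1],[9,0],[11,14],[24,4],[36,1],[49,0]]
[[3,4],[7,1],[9,0],[11,14],[24,4],[36,1],[49,0]]
[[3,4],[7,1],[9,0],[11,14],[24,4],[36,1],[49,0]]
[[3,4],[7,1],[9,0],[11,14],[24,4],[33,13],[34,4],[36,1],[49,0]]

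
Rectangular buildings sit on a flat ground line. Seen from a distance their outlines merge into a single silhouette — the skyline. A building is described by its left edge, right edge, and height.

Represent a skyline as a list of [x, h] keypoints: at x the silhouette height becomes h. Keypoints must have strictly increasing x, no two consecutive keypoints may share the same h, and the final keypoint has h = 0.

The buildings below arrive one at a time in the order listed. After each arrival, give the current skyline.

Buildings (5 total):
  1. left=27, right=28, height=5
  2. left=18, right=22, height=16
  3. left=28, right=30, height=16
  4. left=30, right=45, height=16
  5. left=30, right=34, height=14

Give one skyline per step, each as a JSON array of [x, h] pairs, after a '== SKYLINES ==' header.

== SKYLINES ==
[[27,5],[28,0]]
[[18,16],[22,0],[27,5],[28,0]]
[[18,16],[22,0],[27,5],[28,16],[30,0]]
[[18,16],[22,0],[27,5],[28,16],[45,0]]
[[18,16],[22,0],[27,5],[28,16],[45,0]]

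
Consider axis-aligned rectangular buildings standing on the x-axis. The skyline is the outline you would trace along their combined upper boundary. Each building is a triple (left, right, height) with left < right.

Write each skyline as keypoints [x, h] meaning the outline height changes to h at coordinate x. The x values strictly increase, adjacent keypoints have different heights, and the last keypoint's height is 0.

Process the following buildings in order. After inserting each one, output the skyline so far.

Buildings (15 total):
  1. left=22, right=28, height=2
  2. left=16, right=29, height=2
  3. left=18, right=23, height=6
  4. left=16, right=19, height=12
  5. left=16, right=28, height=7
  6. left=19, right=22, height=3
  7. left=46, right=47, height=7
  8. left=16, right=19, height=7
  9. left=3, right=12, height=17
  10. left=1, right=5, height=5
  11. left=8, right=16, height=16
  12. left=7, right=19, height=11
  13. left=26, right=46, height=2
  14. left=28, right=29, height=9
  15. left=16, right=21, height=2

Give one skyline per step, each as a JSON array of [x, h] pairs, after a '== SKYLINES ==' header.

== SKYLINES ==
[[22,2],[28,0]]
[[16,2],[29,0]]
[[16,2],[18,6],[23,2],[29,0]]
[[16,12],[19,6],[23,2],[29,0]]
[[16,12],[19,7],[28,2],[29,0]]
[[16,12],[19,7],[28,2],[29,0]]
[[16,12],[19,7],[28,2],[29,0],[46,7],[47,0]]
[[16,12],[19,7],[28,2],[29,0],[46,7],[47,0]]
[[3,17],[12,0],[16,12],[19,7],[28,2],[29,0],[46,7],[47,0]]
[[1,5],[3,17],[12,0],[16,12],[19,7],[28,2],[29,0],[46,7],[47,0]]
[[1,5],[3,17],[12,16],[16,12],[19,7],[28,2],[29,0],[46,7],[47,0]]
[[1,5],[3,17],[12,16],[16,12],[19,7],[28,2],[29,0],[46,7],[47,0]]
[[1,5],[3,17],[12,16],[16,12],[19,7],[28,2],[46,7],[47,0]]
[[1,5],[3,17],[12,16],[16,12],[19,7],[28,9],[29,2],[46,7],[47,0]]
[[1,5],[3,17],[12,16],[16,12],[19,7],[28,9],[29,2],[46,7],[47,0]]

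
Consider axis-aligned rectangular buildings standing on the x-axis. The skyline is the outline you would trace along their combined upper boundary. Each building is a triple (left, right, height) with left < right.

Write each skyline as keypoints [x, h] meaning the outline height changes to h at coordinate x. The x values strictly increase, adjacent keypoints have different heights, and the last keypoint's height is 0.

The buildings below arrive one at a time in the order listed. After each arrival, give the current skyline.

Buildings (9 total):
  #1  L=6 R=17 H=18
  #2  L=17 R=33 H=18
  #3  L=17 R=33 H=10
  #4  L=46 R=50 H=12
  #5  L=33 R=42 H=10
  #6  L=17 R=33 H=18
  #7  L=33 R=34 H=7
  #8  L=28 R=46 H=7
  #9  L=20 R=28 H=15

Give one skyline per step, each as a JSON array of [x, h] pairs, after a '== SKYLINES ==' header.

== SKYLINES ==
[[6,18],[17,0]]
[[6,18],[33,0]]
[[6,18],[33,0]]
[[6,18],[33,0],[46,12],[50,0]]
[[6,18],[33,10],[42,0],[46,12],[50,0]]
[[6,18],[33,10],[42,0],[46,12],[50,0]]
[[6,18],[33,10],[42,0],[46,12],[50,0]]
[[6,18],[33,10],[42,7],[46,12],[50,0]]
[[6,18],[33,10],[42,7],[46,12],[50,0]]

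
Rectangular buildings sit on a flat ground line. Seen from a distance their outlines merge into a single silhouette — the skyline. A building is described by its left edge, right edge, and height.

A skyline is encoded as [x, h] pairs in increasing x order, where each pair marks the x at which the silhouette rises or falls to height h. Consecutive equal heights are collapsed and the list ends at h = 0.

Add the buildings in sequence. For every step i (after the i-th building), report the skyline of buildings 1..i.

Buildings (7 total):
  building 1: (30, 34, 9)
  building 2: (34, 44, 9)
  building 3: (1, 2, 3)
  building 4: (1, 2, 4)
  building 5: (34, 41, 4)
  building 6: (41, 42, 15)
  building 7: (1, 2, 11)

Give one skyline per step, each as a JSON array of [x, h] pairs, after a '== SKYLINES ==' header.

== SKYLINES ==
[[30,9],[34,0]]
[[30,9],[44,0]]
[[1,3],[2,0],[30,9],[44,0]]
[[1,4],[2,0],[30,9],[44,0]]
[[1,4],[2,0],[30,9],[44,0]]
[[1,4],[2,0],[30,9],[41,15],[42,9],[44,0]]
[[1,11],[2,0],[30,9],[41,15],[42,9],[44,0]]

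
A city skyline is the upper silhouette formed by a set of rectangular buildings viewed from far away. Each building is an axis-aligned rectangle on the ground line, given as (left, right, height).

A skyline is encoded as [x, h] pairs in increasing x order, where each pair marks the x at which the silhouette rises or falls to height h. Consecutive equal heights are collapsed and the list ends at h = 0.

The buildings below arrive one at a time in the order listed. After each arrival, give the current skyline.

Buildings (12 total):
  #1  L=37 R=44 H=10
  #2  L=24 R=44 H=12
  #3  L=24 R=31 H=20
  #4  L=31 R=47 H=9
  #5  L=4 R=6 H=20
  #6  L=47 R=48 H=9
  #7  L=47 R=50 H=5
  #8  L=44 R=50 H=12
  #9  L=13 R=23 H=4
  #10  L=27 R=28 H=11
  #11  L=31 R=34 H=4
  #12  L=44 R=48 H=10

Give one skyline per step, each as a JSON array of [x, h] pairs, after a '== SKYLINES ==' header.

== SKYLINES ==
[[37,10],[44,0]]
[[24,12],[44,0]]
[[24,20],[31,12],[44,0]]
[[24,20],[31,12],[44,9],[47,0]]
[[4,20],[6,0],[24,20],[31,12],[44,9],[47,0]]
[[4,20],[6,0],[24,20],[31,12],[44,9],[48,0]]
[[4,20],[6,0],[24,20],[31,12],[44,9],[48,5],[50,0]]
[[4,20],[6,0],[24,20],[31,12],[50,0]]
[[4,20],[6,0],[13,4],[23,0],[24,20],[31,12],[50,0]]
[[4,20],[6,0],[13,4],[23,0],[24,20],[31,12],[50,0]]
[[4,20],[6,0],[13,4],[23,0],[24,20],[31,12],[50,0]]
[[4,20],[6,0],[13,4],[23,0],[24,20],[31,12],[50,0]]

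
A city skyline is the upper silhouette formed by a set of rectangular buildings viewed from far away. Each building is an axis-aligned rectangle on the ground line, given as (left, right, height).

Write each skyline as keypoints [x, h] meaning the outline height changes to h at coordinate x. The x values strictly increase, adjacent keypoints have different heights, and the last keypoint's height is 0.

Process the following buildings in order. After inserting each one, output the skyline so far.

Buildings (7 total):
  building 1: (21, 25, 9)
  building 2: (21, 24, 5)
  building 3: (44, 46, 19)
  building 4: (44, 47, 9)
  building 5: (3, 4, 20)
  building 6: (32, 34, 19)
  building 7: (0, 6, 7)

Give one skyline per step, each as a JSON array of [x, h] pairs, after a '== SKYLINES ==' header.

== SKYLINES ==
[[21,9],[25,0]]
[[21,9],[25,0]]
[[21,9],[25,0],[44,19],[46,0]]
[[21,9],[25,0],[44,19],[46,9],[47,0]]
[[3,20],[4,0],[21,9],[25,0],[44,19],[46,9],[47,0]]
[[3,20],[4,0],[21,9],[25,0],[32,19],[34,0],[44,19],[46,9],[47,0]]
[[0,7],[3,20],[4,7],[6,0],[21,9],[25,0],[32,19],[34,0],[44,19],[46,9],[47,0]]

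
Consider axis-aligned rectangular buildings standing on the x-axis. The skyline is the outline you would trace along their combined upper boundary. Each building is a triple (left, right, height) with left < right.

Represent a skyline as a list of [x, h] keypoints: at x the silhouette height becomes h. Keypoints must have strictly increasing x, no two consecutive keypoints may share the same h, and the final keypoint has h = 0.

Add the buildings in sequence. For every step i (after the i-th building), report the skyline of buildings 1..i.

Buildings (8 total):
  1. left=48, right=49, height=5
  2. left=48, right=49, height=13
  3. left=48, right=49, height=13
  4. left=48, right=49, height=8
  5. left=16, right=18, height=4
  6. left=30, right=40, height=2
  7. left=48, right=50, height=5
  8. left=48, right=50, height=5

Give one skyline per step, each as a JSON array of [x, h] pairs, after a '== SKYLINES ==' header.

== SKYLINES ==
[[48,5],[49,0]]
[[48,13],[49,0]]
[[48,13],[49,0]]
[[48,13],[49,0]]
[[16,4],[18,0],[48,13],[49,0]]
[[16,4],[18,0],[30,2],[40,0],[48,13],[49,0]]
[[16,4],[18,0],[30,2],[40,0],[48,13],[49,5],[50,0]]
[[16,4],[18,0],[30,2],[40,0],[48,13],[49,5],[50,0]]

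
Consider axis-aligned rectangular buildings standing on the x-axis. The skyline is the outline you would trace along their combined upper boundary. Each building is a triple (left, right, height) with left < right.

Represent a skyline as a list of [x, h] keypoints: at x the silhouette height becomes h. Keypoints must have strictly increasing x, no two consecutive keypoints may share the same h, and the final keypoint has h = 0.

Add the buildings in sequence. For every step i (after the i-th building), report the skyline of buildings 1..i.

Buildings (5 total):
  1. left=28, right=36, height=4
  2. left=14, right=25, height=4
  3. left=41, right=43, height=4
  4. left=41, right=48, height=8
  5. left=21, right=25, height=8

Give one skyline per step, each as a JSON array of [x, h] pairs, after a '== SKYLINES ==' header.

== SKYLINES ==
[[28,4],[36,0]]
[[14,4],[25,0],[28,4],[36,0]]
[[14,4],[25,0],[28,4],[36,0],[41,4],[43,0]]
[[14,4],[25,0],[28,4],[36,0],[41,8],[48,0]]
[[14,4],[21,8],[25,0],[28,4],[36,0],[41,8],[48,0]]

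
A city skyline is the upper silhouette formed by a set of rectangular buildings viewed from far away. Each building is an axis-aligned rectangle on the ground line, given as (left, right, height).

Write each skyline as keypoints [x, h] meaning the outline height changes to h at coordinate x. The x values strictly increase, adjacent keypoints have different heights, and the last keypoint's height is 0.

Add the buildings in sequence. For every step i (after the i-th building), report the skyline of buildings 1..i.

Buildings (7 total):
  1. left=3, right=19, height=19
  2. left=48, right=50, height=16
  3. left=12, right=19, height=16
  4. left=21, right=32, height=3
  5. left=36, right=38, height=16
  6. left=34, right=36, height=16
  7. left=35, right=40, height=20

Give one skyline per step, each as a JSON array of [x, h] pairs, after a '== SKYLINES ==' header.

== SKYLINES ==
[[3,19],[19,0]]
[[3,19],[19,0],[48,16],[50,0]]
[[3,19],[19,0],[48,16],[50,0]]
[[3,19],[19,0],[21,3],[32,0],[48,16],[50,0]]
[[3,19],[19,0],[21,3],[32,0],[36,16],[38,0],[48,16],[50,0]]
[[3,19],[19,0],[21,3],[32,0],[34,16],[38,0],[48,16],[50,0]]
[[3,19],[19,0],[21,3],[32,0],[34,16],[35,20],[40,0],[48,16],[50,0]]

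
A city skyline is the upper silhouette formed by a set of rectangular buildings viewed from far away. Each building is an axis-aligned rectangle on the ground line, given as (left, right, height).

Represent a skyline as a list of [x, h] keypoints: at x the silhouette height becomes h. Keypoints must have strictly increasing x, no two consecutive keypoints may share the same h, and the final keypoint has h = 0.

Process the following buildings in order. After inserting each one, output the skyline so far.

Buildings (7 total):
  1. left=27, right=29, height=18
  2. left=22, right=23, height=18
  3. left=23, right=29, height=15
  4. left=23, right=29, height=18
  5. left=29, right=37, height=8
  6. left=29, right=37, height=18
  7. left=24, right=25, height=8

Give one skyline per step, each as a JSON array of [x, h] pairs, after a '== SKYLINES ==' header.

== SKYLINES ==
[[27,18],[29,0]]
[[22,18],[23,0],[27,18],[29,0]]
[[22,18],[23,15],[27,18],[29,0]]
[[22,18],[29,0]]
[[22,18],[29,8],[37,0]]
[[22,18],[37,0]]
[[22,18],[37,0]]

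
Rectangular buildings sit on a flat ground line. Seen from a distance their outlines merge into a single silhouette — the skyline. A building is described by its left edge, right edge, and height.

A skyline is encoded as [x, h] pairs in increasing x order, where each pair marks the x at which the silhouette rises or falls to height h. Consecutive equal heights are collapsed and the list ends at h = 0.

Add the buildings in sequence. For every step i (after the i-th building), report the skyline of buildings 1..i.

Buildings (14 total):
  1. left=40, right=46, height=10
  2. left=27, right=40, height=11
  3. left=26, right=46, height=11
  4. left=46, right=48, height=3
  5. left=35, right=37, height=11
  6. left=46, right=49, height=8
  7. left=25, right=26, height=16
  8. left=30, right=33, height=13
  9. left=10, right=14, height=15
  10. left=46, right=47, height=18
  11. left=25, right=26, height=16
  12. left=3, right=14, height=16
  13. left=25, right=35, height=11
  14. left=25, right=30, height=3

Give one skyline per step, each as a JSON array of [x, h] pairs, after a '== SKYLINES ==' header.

== SKYLINES ==
[[40,10],[46,0]]
[[27,11],[40,10],[46,0]]
[[26,11],[46,0]]
[[26,11],[46,3],[48,0]]
[[26,11],[46,3],[48,0]]
[[26,11],[46,8],[49,0]]
[[25,16],[26,11],[46,8],[49,0]]
[[25,16],[26,11],[30,13],[33,11],[46,8],[49,0]]
[[10,15],[14,0],[25,16],[26,11],[30,13],[33,11],[46,8],[49,0]]
[[10,15],[14,0],[25,16],[26,11],[30,13],[33,11],[46,18],[47,8],[49,0]]
[[10,15],[14,0],[25,16],[26,11],[30,13],[33,11],[46,18],[47,8],[49,0]]
[[3,16],[14,0],[25,16],[26,11],[30,13],[33,11],[46,18],[47,8],[49,0]]
[[3,16],[14,0],[25,16],[26,11],[30,13],[33,11],[46,18],[47,8],[49,0]]
[[3,16],[14,0],[25,16],[26,11],[30,13],[33,11],[46,18],[47,8],[49,0]]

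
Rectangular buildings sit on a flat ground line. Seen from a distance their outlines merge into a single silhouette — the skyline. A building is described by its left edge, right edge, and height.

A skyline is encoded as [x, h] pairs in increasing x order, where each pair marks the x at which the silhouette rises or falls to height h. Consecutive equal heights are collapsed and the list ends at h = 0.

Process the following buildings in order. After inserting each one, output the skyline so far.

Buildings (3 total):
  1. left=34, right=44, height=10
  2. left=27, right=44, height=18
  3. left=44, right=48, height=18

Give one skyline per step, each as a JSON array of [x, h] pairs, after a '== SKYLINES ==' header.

== SKYLINES ==
[[34,10],[44,0]]
[[27,18],[44,0]]
[[27,18],[48,0]]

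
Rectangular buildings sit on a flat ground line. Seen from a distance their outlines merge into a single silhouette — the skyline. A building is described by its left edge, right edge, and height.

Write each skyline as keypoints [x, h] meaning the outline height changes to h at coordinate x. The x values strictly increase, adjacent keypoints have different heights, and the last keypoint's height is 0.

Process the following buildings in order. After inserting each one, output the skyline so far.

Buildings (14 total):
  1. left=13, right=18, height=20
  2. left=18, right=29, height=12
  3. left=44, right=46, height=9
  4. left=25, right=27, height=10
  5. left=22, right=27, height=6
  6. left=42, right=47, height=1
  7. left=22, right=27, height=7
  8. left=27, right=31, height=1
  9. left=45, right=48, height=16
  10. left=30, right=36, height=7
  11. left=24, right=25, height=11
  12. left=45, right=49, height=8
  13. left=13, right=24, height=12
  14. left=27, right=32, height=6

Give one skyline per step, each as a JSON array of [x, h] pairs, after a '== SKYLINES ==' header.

== SKYLINES ==
[[13,20],[18,0]]
[[13,20],[18,12],[29,0]]
[[13,20],[18,12],[29,0],[44,9],[46,0]]
[[13,20],[18,12],[29,0],[44,9],[46,0]]
[[13,20],[18,12],[29,0],[44,9],[46,0]]
[[13,20],[18,12],[29,0],[42,1],[44,9],[46,1],[47,0]]
[[13,20],[18,12],[29,0],[42,1],[44,9],[46,1],[47,0]]
[[13,20],[18,12],[29,1],[31,0],[42,1],[44,9],[46,1],[47,0]]
[[13,20],[18,12],[29,1],[31,0],[42,1],[44,9],[45,16],[48,0]]
[[13,20],[18,12],[29,1],[30,7],[36,0],[42,1],[44,9],[45,16],[48,0]]
[[13,20],[18,12],[29,1],[30,7],[36,0],[42,1],[44,9],[45,16],[48,0]]
[[13,20],[18,12],[29,1],[30,7],[36,0],[42,1],[44,9],[45,16],[48,8],[49,0]]
[[13,20],[18,12],[29,1],[30,7],[36,0],[42,1],[44,9],[45,16],[48,8],[49,0]]
[[13,20],[18,12],[29,6],[30,7],[36,0],[42,1],[44,9],[45,16],[48,8],[49,0]]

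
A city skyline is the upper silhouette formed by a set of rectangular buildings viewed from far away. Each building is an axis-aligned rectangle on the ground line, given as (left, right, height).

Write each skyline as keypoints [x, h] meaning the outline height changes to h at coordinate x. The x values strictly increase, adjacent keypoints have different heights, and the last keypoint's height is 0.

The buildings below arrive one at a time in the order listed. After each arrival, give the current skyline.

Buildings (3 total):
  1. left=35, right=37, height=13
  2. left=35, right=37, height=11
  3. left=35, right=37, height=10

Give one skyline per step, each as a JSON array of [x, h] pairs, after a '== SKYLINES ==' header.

== SKYLINES ==
[[35,13],[37,0]]
[[35,13],[37,0]]
[[35,13],[37,0]]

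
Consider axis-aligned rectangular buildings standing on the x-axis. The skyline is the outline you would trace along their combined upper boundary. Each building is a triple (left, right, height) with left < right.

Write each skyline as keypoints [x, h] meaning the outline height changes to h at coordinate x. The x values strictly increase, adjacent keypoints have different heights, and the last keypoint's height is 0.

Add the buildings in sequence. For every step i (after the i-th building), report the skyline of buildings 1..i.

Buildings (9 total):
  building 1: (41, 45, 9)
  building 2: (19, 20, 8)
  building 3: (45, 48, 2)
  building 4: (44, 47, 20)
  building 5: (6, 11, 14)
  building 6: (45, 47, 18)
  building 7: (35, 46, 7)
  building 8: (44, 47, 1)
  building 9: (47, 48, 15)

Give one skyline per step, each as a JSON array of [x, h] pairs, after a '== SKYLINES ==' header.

== SKYLINES ==
[[41,9],[45,0]]
[[19,8],[20,0],[41,9],[45,0]]
[[19,8],[20,0],[41,9],[45,2],[48,0]]
[[19,8],[20,0],[41,9],[44,20],[47,2],[48,0]]
[[6,14],[11,0],[19,8],[20,0],[41,9],[44,20],[47,2],[48,0]]
[[6,14],[11,0],[19,8],[20,0],[41,9],[44,20],[47,2],[48,0]]
[[6,14],[11,0],[19,8],[20,0],[35,7],[41,9],[44,20],[47,2],[48,0]]
[[6,14],[11,0],[19,8],[20,0],[35,7],[41,9],[44,20],[47,2],[48,0]]
[[6,14],[11,0],[19,8],[20,0],[35,7],[41,9],[44,20],[47,15],[48,0]]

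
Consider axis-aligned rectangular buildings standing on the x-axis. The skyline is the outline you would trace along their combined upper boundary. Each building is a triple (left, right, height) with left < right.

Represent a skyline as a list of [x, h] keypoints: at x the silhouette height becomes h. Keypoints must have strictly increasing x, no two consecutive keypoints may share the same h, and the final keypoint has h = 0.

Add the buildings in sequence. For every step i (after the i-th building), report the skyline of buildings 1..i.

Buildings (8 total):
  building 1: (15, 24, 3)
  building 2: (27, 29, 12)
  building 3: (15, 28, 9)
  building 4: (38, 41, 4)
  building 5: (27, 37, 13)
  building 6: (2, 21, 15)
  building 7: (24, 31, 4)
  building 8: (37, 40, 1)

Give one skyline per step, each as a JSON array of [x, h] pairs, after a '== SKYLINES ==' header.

== SKYLINES ==
[[15,3],[24,0]]
[[15,3],[24,0],[27,12],[29,0]]
[[15,9],[27,12],[29,0]]
[[15,9],[27,12],[29,0],[38,4],[41,0]]
[[15,9],[27,13],[37,0],[38,4],[41,0]]
[[2,15],[21,9],[27,13],[37,0],[38,4],[41,0]]
[[2,15],[21,9],[27,13],[37,0],[38,4],[41,0]]
[[2,15],[21,9],[27,13],[37,1],[38,4],[41,0]]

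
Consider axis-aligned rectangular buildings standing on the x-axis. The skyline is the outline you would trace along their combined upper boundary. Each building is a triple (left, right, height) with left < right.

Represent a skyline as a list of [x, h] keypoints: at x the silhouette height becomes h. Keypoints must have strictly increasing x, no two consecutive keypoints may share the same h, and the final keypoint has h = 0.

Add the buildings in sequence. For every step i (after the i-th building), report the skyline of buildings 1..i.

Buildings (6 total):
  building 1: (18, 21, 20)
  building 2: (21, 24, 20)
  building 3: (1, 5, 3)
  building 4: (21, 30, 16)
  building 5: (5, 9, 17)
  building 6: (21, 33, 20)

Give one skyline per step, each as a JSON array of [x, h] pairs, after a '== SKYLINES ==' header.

== SKYLINES ==
[[18,20],[21,0]]
[[18,20],[24,0]]
[[1,3],[5,0],[18,20],[24,0]]
[[1,3],[5,0],[18,20],[24,16],[30,0]]
[[1,3],[5,17],[9,0],[18,20],[24,16],[30,0]]
[[1,3],[5,17],[9,0],[18,20],[33,0]]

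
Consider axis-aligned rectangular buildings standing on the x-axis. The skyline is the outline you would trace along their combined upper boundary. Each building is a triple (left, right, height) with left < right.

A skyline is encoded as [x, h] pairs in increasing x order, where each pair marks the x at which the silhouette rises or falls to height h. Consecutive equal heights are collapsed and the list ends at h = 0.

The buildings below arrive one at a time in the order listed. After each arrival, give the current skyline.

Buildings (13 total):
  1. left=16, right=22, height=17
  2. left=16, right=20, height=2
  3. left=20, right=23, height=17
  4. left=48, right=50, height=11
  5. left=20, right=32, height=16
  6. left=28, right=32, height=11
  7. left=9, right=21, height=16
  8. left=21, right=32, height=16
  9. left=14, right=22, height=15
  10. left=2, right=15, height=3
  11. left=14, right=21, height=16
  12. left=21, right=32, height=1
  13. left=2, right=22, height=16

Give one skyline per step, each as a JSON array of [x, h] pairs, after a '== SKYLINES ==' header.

== SKYLINES ==
[[16,17],[22,0]]
[[16,17],[22,0]]
[[16,17],[23,0]]
[[16,17],[23,0],[48,11],[50,0]]
[[16,17],[23,16],[32,0],[48,11],[50,0]]
[[16,17],[23,16],[32,0],[48,11],[50,0]]
[[9,16],[16,17],[23,16],[32,0],[48,11],[50,0]]
[[9,16],[16,17],[23,16],[32,0],[48,11],[50,0]]
[[9,16],[16,17],[23,16],[32,0],[48,11],[50,0]]
[[2,3],[9,16],[16,17],[23,16],[32,0],[48,11],[50,0]]
[[2,3],[9,16],[16,17],[23,16],[32,0],[48,11],[50,0]]
[[2,3],[9,16],[16,17],[23,16],[32,0],[48,11],[50,0]]
[[2,16],[16,17],[23,16],[32,0],[48,11],[50,0]]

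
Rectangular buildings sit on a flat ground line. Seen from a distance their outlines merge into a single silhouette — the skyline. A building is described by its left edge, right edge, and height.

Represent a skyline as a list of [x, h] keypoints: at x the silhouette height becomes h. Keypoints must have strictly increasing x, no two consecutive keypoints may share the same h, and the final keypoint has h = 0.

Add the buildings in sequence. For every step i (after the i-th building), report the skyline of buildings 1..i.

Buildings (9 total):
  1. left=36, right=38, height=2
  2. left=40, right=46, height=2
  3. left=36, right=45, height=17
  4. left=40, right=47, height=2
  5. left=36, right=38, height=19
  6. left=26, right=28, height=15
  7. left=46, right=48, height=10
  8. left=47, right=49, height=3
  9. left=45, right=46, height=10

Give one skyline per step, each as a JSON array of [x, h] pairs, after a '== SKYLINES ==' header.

== SKYLINES ==
[[36,2],[38,0]]
[[36,2],[38,0],[40,2],[46,0]]
[[36,17],[45,2],[46,0]]
[[36,17],[45,2],[47,0]]
[[36,19],[38,17],[45,2],[47,0]]
[[26,15],[28,0],[36,19],[38,17],[45,2],[47,0]]
[[26,15],[28,0],[36,19],[38,17],[45,2],[46,10],[48,0]]
[[26,15],[28,0],[36,19],[38,17],[45,2],[46,10],[48,3],[49,0]]
[[26,15],[28,0],[36,19],[38,17],[45,10],[48,3],[49,0]]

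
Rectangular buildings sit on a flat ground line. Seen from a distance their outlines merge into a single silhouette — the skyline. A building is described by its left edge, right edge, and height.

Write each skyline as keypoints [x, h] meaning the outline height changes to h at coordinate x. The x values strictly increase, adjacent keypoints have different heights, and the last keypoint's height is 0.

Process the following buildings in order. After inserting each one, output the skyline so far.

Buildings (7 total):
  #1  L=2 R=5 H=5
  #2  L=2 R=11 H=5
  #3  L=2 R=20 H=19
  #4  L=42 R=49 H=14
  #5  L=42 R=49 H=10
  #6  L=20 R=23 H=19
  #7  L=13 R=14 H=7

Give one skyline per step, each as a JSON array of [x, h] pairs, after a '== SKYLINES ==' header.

== SKYLINES ==
[[2,5],[5,0]]
[[2,5],[11,0]]
[[2,19],[20,0]]
[[2,19],[20,0],[42,14],[49,0]]
[[2,19],[20,0],[42,14],[49,0]]
[[2,19],[23,0],[42,14],[49,0]]
[[2,19],[23,0],[42,14],[49,0]]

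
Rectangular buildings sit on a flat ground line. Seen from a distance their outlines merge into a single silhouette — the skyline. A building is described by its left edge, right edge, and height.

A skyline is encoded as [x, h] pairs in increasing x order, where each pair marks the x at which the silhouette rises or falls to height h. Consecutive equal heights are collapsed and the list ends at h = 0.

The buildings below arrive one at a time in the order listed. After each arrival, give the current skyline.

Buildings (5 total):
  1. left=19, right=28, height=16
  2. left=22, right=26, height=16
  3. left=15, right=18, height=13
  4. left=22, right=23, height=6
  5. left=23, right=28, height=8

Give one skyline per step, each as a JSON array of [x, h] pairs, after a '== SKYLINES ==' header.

== SKYLINES ==
[[19,16],[28,0]]
[[19,16],[28,0]]
[[15,13],[18,0],[19,16],[28,0]]
[[15,13],[18,0],[19,16],[28,0]]
[[15,13],[18,0],[19,16],[28,0]]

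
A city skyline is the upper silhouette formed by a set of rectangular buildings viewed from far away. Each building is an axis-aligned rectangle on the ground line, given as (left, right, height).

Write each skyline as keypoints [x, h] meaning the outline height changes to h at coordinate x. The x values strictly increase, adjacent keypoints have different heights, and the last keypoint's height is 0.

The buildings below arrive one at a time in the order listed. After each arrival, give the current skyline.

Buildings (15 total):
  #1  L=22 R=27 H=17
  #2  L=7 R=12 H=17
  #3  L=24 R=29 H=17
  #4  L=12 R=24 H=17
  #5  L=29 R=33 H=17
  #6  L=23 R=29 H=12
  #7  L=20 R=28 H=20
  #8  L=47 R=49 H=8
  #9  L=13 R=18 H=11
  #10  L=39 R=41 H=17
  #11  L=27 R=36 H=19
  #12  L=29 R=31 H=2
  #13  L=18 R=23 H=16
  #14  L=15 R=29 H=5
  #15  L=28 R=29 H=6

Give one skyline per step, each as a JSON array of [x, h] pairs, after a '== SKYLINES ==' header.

== SKYLINES ==
[[22,17],[27,0]]
[[7,17],[12,0],[22,17],[27,0]]
[[7,17],[12,0],[22,17],[29,0]]
[[7,17],[29,0]]
[[7,17],[33,0]]
[[7,17],[33,0]]
[[7,17],[20,20],[28,17],[33,0]]
[[7,17],[20,20],[28,17],[33,0],[47,8],[49,0]]
[[7,17],[20,20],[28,17],[33,0],[47,8],[49,0]]
[[7,17],[20,20],[28,17],[33,0],[39,17],[41,0],[47,8],[49,0]]
[[7,17],[20,20],[28,19],[36,0],[39,17],[41,0],[47,8],[49,0]]
[[7,17],[20,20],[28,19],[36,0],[39,17],[41,0],[47,8],[49,0]]
[[7,17],[20,20],[28,19],[36,0],[39,17],[41,0],[47,8],[49,0]]
[[7,17],[20,20],[28,19],[36,0],[39,17],[41,0],[47,8],[49,0]]
[[7,17],[20,20],[28,19],[36,0],[39,17],[41,0],[47,8],[49,0]]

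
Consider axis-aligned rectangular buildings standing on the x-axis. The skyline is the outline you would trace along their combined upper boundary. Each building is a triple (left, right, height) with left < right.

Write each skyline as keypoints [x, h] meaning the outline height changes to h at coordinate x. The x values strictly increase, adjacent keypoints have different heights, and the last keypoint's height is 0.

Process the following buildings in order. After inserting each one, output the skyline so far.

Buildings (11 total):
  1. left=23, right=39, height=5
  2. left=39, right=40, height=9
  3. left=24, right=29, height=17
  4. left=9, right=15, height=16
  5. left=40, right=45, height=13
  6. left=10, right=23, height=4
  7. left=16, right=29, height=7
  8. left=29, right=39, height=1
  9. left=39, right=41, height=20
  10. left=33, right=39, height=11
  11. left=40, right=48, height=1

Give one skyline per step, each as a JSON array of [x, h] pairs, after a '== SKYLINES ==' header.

== SKYLINES ==
[[23,5],[39,0]]
[[23,5],[39,9],[40,0]]
[[23,5],[24,17],[29,5],[39,9],[40,0]]
[[9,16],[15,0],[23,5],[24,17],[29,5],[39,9],[40,0]]
[[9,16],[15,0],[23,5],[24,17],[29,5],[39,9],[40,13],[45,0]]
[[9,16],[15,4],[23,5],[24,17],[29,5],[39,9],[40,13],[45,0]]
[[9,16],[15,4],[16,7],[24,17],[29,5],[39,9],[40,13],[45,0]]
[[9,16],[15,4],[16,7],[24,17],[29,5],[39,9],[40,13],[45,0]]
[[9,16],[15,4],[16,7],[24,17],[29,5],[39,20],[41,13],[45,0]]
[[9,16],[15,4],[16,7],[24,17],[29,5],[33,11],[39,20],[41,13],[45,0]]
[[9,16],[15,4],[16,7],[24,17],[29,5],[33,11],[39,20],[41,13],[45,1],[48,0]]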